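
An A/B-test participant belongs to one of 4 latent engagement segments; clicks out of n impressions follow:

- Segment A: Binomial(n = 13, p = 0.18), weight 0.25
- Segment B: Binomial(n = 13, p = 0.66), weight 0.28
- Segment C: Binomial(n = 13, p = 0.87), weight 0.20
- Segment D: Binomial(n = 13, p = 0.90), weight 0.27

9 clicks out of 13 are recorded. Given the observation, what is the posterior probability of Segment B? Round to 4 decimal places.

By Bayes' theorem, P(k | x) = π_k f_k(x) / Σ_j π_j f_j(x).
Component likelihoods at x = 9 clicks out of 13:
  f_A = C(13,9)·0.18^9·0.82^4 = 715·1.98359e-07·0.452122 = 6.4123e-05
  f_B = C(13,9)·0.66^9·0.34^4 = 715·0.0237627·0.0133634 = 0.227048
  f_C = C(13,9)·0.87^9·0.13^4 = 715·0.285544·0.00028561 = 0.0583113
  f_D = C(13,9)·0.90^9·0.10^4 = 715·0.38742·0.0001 = 0.0277006
Weight by the priors:
  π_A·f_A = 0.25 × 6.4123e-05 = 1.60308e-05
  π_B·f_B = 0.28 × 0.227048 = 0.0635734
  π_C·f_C = 0.20 × 0.0583113 = 0.0116623
  π_D·f_D = 0.27 × 0.0277006 = 0.00747915
Sum: 1.60308e-05 + 0.0635734 + 0.0116623 + 0.00747915 = 0.0827308
P(Segment B | data) ≈ 0.7684

0.7684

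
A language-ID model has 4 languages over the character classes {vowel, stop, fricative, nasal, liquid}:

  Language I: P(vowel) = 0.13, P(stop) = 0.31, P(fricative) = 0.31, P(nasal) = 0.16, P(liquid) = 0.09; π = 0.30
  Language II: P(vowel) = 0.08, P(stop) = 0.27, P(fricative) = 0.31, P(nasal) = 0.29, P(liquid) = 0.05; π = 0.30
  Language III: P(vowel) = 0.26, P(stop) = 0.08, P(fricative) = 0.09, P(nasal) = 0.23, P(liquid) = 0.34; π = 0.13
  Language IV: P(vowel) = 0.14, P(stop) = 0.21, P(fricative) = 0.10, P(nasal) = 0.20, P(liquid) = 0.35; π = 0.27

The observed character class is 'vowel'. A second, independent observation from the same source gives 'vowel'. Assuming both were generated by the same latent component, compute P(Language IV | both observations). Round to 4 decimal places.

Apply Bayes' rule: the posterior for each component is proportional to its prior times its likelihood at x.
Since both observations come from the same component, the likelihood for component k is f_k(x₁)·f_k(x₂).
  p_I = [0.13] × [0.13] = 0.0169
  p_II = [0.08] × [0.08] = 0.0064
  p_III = [0.26] × [0.26] = 0.0676
  p_IV = [0.14] × [0.14] = 0.0196
Multiply by the mixture weights:
  π_I·p_I = 0.30 × 0.0169 = 0.00507
  π_II·p_II = 0.30 × 0.0064 = 0.00192
  π_III·p_III = 0.13 × 0.0676 = 0.008788
  π_IV·p_IV = 0.27 × 0.0196 = 0.005292
Marginal: 0.00507 + 0.00192 + 0.008788 + 0.005292 = 0.02107
So the posterior for Language IV is 0.005292 / 0.02107 ≈ 0.2512.

0.2512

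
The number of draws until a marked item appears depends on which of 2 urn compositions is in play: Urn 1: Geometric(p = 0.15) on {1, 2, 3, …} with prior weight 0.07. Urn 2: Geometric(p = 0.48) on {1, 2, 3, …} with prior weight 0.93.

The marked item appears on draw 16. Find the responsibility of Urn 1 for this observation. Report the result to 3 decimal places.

Apply Bayes' rule: the posterior for each component is proportional to its prior times its likelihood at x.
Component likelihoods at x = 16:
  p_1 = 0.15·(1−0.15)^15 = 0.15·0.0873542 = 0.0131031
  p_2 = 0.48·(1−0.48)^15 = 0.48·5.49604e-05 = 2.6381e-05
Unnormalised posteriors:
  π_1·p_1 = 0.07 × 0.0131031 = 0.000917219
  π_2·p_2 = 0.93 × 2.6381e-05 = 2.45343e-05
Normaliser: 0.000917219 + 2.45343e-05 = 0.000941754
P(Urn 1 | 16) ≈ 0.974

0.974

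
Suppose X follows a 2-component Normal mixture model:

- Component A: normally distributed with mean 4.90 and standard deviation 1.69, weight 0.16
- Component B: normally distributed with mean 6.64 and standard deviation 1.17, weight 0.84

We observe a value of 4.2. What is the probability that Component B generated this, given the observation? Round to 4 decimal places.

The responsibility of component k is P(Z=k) f_k(x) divided by Σ_j P(Z=j) f_j(x).
Normal densities:
  p_A = (1/(1.69·√(2π)))·exp(−(4.2−4.90)²/(2·1.69²)) = 0.236061·exp(-0.08578) = 0.216655
  p_B = (1/(1.17·√(2π)))·exp(−(4.2−6.64)²/(2·1.17²)) = 0.340976·exp(-2.17459) = 0.0387535
Unnormalised posteriors:
  P(Z=A)·p_A = 0.16 × 0.216655 = 0.0346648
  P(Z=B)·p_B = 0.84 × 0.0387535 = 0.0325529
Evidence: 0.0346648 + 0.0325529 = 0.0672177
P(Component B | the observation) ≈ 0.4843

0.4843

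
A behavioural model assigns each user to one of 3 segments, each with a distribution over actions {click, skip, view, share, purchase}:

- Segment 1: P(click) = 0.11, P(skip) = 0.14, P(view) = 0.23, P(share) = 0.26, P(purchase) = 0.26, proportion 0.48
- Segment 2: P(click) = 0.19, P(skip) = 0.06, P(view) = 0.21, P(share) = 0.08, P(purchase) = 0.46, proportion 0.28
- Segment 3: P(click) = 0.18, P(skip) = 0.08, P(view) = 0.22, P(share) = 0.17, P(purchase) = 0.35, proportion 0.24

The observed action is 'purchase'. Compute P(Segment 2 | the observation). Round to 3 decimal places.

0.382

P(component k | x) = w_k·f_k(x) / marginal(x), where marginal(x) = Σ_j w_j·f_j(x).
Evaluate each component's likelihood at the observed value:
  f_1 = 0.26
  f_2 = 0.46
  f_3 = 0.35
Unnormalised posteriors:
  w_1·f_1 = 0.48 × 0.26 = 0.1248
  w_2·f_2 = 0.28 × 0.46 = 0.1288
  w_3·f_3 = 0.24 × 0.35 = 0.084
Marginal: 0.1248 + 0.1288 + 0.084 = 0.3376
Responsibility of Segment 2: 0.1288 / 0.3376 ≈ 0.382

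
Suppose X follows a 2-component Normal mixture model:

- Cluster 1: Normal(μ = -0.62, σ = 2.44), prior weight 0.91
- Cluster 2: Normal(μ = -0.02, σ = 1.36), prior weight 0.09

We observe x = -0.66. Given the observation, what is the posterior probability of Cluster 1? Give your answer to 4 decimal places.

P(component k | x) = P(Z=k)·f_k(x) / marginal(x), where marginal(x) = Σ_j P(Z=j)·f_j(x).
Evaluate each component's likelihood at the observed value:
  p_1 = (1/(2.44·√(2π)))·exp(−(-0.66−-0.62)²/(2·2.44²)) = 0.163501·exp(-0.00013) = 0.163479
  p_2 = (1/(1.36·√(2π)))·exp(−(-0.66−-0.02)²/(2·1.36²)) = 0.293340·exp(-0.11073) = 0.262593
Prior × likelihood for each component:
  P(Z=1)·p_1 = 0.91 × 0.163479 = 0.148766
  P(Z=2)·p_2 = 0.09 × 0.262593 = 0.0236334
Denominator: 0.148766 + 0.0236334 = 0.172399
P(Cluster 1 | x) = 0.148766 / 0.172399 ≈ 0.8629

0.8629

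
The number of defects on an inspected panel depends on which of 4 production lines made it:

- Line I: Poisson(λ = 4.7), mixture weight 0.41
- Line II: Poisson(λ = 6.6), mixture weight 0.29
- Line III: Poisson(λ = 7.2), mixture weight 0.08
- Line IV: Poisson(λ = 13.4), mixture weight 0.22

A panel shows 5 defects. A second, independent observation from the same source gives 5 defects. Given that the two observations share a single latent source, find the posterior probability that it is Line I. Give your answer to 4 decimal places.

The responsibility of component k is π_k f_k(x) divided by Σ_j π_j f_j(x).
Since both observations come from the same component, the likelihood for component k is f_k(x₁)·f_k(x₂).
  f_I = [0.17383] × [0.17383] = 0.0302168
  f_II = [0.141969] × [0.141969] = 0.0201553
  f_III = [0.120382] × [0.120382] = 0.0144918
  f_IV = [0.00545502] × [0.00545502] = 2.97573e-05
Weight by the priors:
  π_I·f_I = 0.41 × 0.0302168 = 0.0123889
  π_II·f_II = 0.29 × 0.0201553 = 0.00584504
  π_III·f_III = 0.08 × 0.0144918 = 0.00115934
  π_IV·f_IV = 0.22 × 2.97573e-05 = 6.5466e-06
Normaliser: 0.0123889 + 0.00584504 + 0.00115934 + 6.5466e-06 = 0.0193998
P(Line I | x₁, x₂) = 0.0123889 / 0.0193998 ≈ 0.6386

0.6386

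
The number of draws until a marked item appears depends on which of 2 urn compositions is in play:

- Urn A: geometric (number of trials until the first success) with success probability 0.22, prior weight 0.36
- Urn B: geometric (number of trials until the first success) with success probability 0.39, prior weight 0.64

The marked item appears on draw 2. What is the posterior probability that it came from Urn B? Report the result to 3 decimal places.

By Bayes' theorem, P(k | x) = P(Z=k) f_k(x) / Σ_j P(Z=j) f_j(x).
Component likelihoods at x = 2:
  f_A = 0.22·(1−0.22)^1 = 0.22·0.78 = 0.1716
  f_B = 0.39·(1−0.39)^1 = 0.39·0.61 = 0.2379
Multiply by the mixture weights:
  P(Z=A)·f_A = 0.36 × 0.1716 = 0.061776
  P(Z=B)·f_B = 0.64 × 0.2379 = 0.152256
Denominator: 0.061776 + 0.152256 = 0.214032
P(Urn B | x) ≈ 0.711

0.711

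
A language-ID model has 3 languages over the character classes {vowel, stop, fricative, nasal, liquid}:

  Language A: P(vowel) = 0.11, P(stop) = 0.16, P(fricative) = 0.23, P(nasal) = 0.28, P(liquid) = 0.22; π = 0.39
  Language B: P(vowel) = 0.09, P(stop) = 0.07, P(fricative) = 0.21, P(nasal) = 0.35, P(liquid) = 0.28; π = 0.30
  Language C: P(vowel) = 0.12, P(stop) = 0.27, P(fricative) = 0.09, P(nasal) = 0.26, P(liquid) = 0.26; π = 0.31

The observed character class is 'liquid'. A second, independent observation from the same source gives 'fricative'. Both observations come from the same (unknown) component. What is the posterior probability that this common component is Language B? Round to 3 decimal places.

0.395

The responsibility of component k is π_k f_k(x) divided by Σ_j π_j f_j(x).
Since both observations come from the same component, the likelihood for component k is f_k(x₁)·f_k(x₂).
  p_A = [P(liquid | comp) = 0.22] × [0.23] = 0.0506
  p_B = [P(liquid | comp) = 0.28] × [0.21] = 0.0588
  p_C = [P(liquid | comp) = 0.26] × [0.09] = 0.0234
Multiply by the mixture weights:
  π_A·p_A = 0.39 × 0.0506 = 0.019734
  π_B·p_B = 0.30 × 0.0588 = 0.01764
  π_C·p_C = 0.31 × 0.0234 = 0.007254
Evidence: 0.019734 + 0.01764 + 0.007254 = 0.044628
So the posterior for Language B is 0.01764 / 0.044628 ≈ 0.395.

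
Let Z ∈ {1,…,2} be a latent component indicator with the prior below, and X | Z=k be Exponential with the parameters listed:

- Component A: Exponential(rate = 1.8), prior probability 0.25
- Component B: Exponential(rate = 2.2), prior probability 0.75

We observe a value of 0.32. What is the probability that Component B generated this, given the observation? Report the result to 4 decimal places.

P(component k | x) = w_k·f_k(x) / marginal(x), where marginal(x) = Σ_j w_j·f_j(x).
Evaluate each component's likelihood at the observed value:
  f_A = 1.01186
  f_B = 1.08813
Weight by the priors:
  w_A·f_A = 0.25 × 1.01186 = 0.252964
  w_B·f_B = 0.75 × 1.08813 = 0.816095
Evidence: 0.252964 + 0.816095 = 1.06906
Responsibility of Component B: 0.816095 / 1.06906 ≈ 0.7634

0.7634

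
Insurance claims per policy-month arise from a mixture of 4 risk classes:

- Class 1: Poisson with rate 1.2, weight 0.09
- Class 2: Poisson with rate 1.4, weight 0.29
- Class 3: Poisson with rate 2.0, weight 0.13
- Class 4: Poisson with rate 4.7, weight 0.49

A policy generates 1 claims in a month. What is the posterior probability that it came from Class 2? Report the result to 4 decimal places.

The responsibility of component k is π_k f_k(x) divided by Σ_j π_j f_j(x).
Evaluate each component's likelihood at the observed value:
  p_1 = 0.361433
  p_2 = 0.345236
  p_3 = 0.270671
  p_4 = 0.0427478
Weight by the priors:
  π_1·p_1 = 0.09 × 0.361433 = 0.032529
  π_2·p_2 = 0.29 × 0.345236 = 0.100118
  π_3·p_3 = 0.13 × 0.270671 = 0.0351872
  π_4·p_4 = 0.49 × 0.0427478 = 0.0209464
Normaliser: 0.032529 + 0.100118 + 0.0351872 + 0.0209464 = 0.188781
So the posterior for Class 2 is 0.100118 / 0.188781 ≈ 0.5303.

0.5303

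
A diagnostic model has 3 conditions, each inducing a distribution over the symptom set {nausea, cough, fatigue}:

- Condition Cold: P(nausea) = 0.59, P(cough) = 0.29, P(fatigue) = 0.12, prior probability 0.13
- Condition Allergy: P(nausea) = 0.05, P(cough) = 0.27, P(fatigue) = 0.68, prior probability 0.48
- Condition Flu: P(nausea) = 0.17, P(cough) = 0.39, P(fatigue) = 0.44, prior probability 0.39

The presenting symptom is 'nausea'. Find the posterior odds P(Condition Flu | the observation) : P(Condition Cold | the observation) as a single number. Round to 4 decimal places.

0.8644

Since P(k|x) ∝ P(Z=k) f_k(x), the posterior odds are P(Z=i) f_i(x) / (P(Z=j) f_j(x)).
Component likelihoods at x = 'nausea':
  f_Cold = P(nausea | comp) = 0.59
  f_Allergy = P(nausea | comp) = 0.05
  f_Flu = P(nausea | comp) = 0.17
Odds = (0.39/0.13) × (0.17/0.59) = 3 × 0.288136 ≈ 0.8644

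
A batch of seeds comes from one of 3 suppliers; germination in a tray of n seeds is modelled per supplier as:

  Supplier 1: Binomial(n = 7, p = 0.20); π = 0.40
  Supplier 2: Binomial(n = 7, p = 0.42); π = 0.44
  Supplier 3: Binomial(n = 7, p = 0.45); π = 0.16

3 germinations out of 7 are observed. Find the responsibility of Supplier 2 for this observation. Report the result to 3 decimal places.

The responsibility of component k is π_k f_k(x) divided by Σ_j π_j f_j(x).
Binomial probabilities:
  f_1 = 0.114688
  f_2 = 0.293446
  f_3 = 0.291848
Unnormalised posteriors:
  π_1·f_1 = 0.40 × 0.114688 = 0.0458752
  π_2·f_2 = 0.44 × 0.293446 = 0.129116
  π_3·f_3 = 0.16 × 0.291848 = 0.0466956
Denominator: 0.0458752 + 0.129116 + 0.0466956 = 0.221687
P(Supplier 2 | data) = 0.129116 / 0.221687 ≈ 0.582

0.582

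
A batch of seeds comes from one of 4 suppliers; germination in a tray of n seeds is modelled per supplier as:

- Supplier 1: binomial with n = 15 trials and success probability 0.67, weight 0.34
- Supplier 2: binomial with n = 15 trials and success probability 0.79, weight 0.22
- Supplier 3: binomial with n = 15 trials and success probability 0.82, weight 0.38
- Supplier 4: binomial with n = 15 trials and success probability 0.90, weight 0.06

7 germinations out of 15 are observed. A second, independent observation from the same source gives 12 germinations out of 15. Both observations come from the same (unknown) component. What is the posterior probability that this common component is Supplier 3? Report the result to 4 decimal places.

0.0565

By Bayes' theorem, P(k | x) = π_k f_k(x) / Σ_j π_j f_j(x).
Since both observations come from the same component, the likelihood for component k is f_k(x₁)·f_k(x₂).
  p_1 = [0.0548509] × [0.133798] = 0.00733896
  p_2 = [0.00467404] × [0.248997] = 0.00116382
  p_3 = [0.00176777] × [0.245242] = 0.000433532
  p_4 = [3.07784e-05] × [0.128505] = 3.95519e-06
Weight by the priors:
  π_1·p_1 = 0.34 × 0.00733896 = 0.00249525
  π_2·p_2 = 0.22 × 0.00116382 = 0.000256041
  π_3·p_3 = 0.38 × 0.000433532 = 0.000164742
  π_4·p_4 = 0.06 × 3.95519e-06 = 2.37312e-07
Evidence: 0.00249525 + 0.000256041 + 0.000164742 + 2.37312e-07 = 0.00291627
Responsibility of Supplier 3: 0.000164742 / 0.00291627 ≈ 0.0565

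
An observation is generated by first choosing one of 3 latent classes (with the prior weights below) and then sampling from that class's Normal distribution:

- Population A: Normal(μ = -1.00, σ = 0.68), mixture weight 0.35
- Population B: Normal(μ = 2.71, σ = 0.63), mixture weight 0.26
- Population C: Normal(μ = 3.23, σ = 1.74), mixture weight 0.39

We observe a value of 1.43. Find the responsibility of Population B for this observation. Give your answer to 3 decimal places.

0.284

By Bayes' theorem, P(k | x) = π_k f_k(x) / Σ_j π_j f_j(x).
Normal densities:
  f_A = (1/(0.68·√(2π)))·exp(−(1.43−-1.00)²/(2·0.68²)) = 0.586680·exp(-6.38506) = 0.000989479
  f_B = (1/(0.63·√(2π)))·exp(−(1.43−2.71)²/(2·0.63²)) = 0.633242·exp(-2.06400) = 0.0803873
  f_C = (1/(1.74·√(2π)))·exp(−(1.43−3.23)²/(2·1.74²)) = 0.229277·exp(-0.53508) = 0.13427
Weight by the priors:
  π_A·f_A = 0.35 × 0.000989479 = 0.000346318
  π_B·f_B = 0.26 × 0.0803873 = 0.0209007
  π_C·f_C = 0.39 × 0.13427 = 0.0523654
Sum: 0.000346318 + 0.0209007 + 0.0523654 = 0.0736124
P(Population B | x) ≈ 0.284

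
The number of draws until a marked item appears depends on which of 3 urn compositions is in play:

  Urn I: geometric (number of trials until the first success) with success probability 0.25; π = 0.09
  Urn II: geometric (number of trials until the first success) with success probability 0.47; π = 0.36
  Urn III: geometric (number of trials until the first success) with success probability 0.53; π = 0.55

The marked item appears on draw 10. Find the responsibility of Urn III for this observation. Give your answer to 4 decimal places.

0.1267

Apply Bayes' rule: the posterior for each component is proportional to its prior times its likelihood at x.
Geometric probabilities:
  L_I = 0.25·(1−0.25)^9 = 0.25·0.0750847 = 0.0187712
  L_II = 0.47·(1−0.47)^9 = 0.47·0.00329976 = 0.00155089
  L_III = 0.53·(1−0.53)^9 = 0.53·0.00111913 = 0.000593139
Unnormalised posteriors:
  P(Z=I)·L_I = 0.09 × 0.0187712 = 0.00168941
  P(Z=II)·L_II = 0.36 × 0.00155089 = 0.00055832
  P(Z=III)·L_III = 0.55 × 0.000593139 = 0.000326227
Normaliser: 0.00168941 + 0.00055832 + 0.000326227 = 0.00257395
Responsibility of Urn III: 0.000326227 / 0.00257395 ≈ 0.1267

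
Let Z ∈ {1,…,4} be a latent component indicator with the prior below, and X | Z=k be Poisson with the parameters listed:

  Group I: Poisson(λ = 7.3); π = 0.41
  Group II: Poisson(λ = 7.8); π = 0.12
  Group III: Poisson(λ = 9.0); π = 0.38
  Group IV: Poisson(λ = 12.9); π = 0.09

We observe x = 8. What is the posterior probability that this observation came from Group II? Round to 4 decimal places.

0.1321

P(component k | x) = w_k·f_k(x) / marginal(x), where marginal(x) = Σ_j w_j·f_j(x).
Evaluate each component's likelihood at the observed value:
  p_I = e^(−7.3)·7.3^8/8! = 0.135118
  p_II = e^(−7.8)·7.8^8/8! = 0.139232
  p_III = e^(−9.0)·9.0^8/8! = 0.131756
  p_IV = e^(−12.9)·12.9^8/8! = 0.0475115
Weight by the priors:
  w_I·p_I = 0.41 × 0.135118 = 0.0553983
  w_II·p_II = 0.12 × 0.139232 = 0.0167079
  w_III·p_III = 0.38 × 0.131756 = 0.0500671
  w_IV·p_IV = 0.09 × 0.0475115 = 0.00427603
Sum: 0.0553983 + 0.0167079 + 0.0500671 + 0.00427603 = 0.126449
P(Group II | data) ≈ 0.1321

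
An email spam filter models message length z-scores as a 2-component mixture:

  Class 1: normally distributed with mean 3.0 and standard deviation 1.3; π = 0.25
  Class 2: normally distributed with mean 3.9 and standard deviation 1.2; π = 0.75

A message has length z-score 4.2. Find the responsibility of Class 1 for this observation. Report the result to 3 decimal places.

0.172

By Bayes' theorem, P(k | x) = P(Z=k) f_k(x) / Σ_j P(Z=j) f_j(x).
Evaluate each component's likelihood at the observed value:
  f_1 = 0.20042
  f_2 = 0.322223
Prior × likelihood for each component:
  P(Z=1)·f_1 = 0.25 × 0.20042 = 0.0501051
  P(Z=2)·f_2 = 0.75 × 0.322223 = 0.241668
Sum: 0.0501051 + 0.241668 = 0.291773
So the posterior for Class 1 is 0.0501051 / 0.291773 ≈ 0.172.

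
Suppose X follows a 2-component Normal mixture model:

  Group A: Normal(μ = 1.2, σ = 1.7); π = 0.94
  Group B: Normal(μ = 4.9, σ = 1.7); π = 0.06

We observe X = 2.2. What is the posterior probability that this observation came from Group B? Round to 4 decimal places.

Posterior ∝ prior × likelihood, so P(k | x) ∝ π_k f_k(x); normalise over all components.
Component likelihoods at x = 2.2:
  L_A = (1/(1.7·√(2π)))·exp(−(2.2−1.2)²/(2·1.7²)) = 0.234672·exp(-0.17301) = 0.197389
  L_B = (1/(1.7·√(2π)))·exp(−(2.2−4.9)²/(2·1.7²)) = 0.234672·exp(-1.26125) = 0.0664828
Weight by the priors:
  π_A·L_A = 0.94 × 0.197389 = 0.185546
  π_B·L_B = 0.06 × 0.0664828 = 0.00398897
Denominator: 0.185546 + 0.00398897 = 0.189535
Responsibility of Group B: 0.00398897 / 0.189535 ≈ 0.0210

0.0210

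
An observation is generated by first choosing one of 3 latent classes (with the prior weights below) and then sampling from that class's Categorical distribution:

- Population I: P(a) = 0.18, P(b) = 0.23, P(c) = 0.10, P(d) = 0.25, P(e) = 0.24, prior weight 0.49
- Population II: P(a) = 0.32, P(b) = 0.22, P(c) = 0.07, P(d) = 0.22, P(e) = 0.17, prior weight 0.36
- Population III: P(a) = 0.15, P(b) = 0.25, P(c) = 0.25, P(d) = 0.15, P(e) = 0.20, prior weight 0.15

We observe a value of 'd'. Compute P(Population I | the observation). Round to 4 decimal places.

0.5464

Posterior ∝ prior × likelihood, so P(k | x) ∝ π_k f_k(x); normalise over all components.
Evaluate each component's likelihood at the observed value:
  f_I = 0.25
  f_II = 0.22
  f_III = 0.15
Weight by the priors:
  π_I·f_I = 0.49 × 0.25 = 0.1225
  π_II·f_II = 0.36 × 0.22 = 0.0792
  π_III·f_III = 0.15 × 0.15 = 0.0225
Sum: 0.1225 + 0.0792 + 0.0225 = 0.2242
P(Population I | data) ≈ 0.5464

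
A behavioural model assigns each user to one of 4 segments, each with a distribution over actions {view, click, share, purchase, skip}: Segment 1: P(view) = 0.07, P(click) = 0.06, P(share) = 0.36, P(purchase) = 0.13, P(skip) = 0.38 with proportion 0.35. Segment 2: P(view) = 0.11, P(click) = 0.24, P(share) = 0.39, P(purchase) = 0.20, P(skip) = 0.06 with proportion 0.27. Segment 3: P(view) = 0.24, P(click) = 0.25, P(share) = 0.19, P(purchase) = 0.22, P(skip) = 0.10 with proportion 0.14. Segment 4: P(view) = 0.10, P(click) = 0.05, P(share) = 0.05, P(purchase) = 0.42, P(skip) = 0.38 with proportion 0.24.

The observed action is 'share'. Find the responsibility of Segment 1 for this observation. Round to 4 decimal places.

By Bayes' theorem, P(k | x) = π_k f_k(x) / Σ_j π_j f_j(x).
Component likelihoods at x = 'share':
  L_1 = 0.36
  L_2 = 0.39
  L_3 = 0.19
  L_4 = 0.05
Prior × likelihood for each component:
  π_1·L_1 = 0.35 × 0.36 = 0.126
  π_2·L_2 = 0.27 × 0.39 = 0.1053
  π_3·L_3 = 0.14 × 0.19 = 0.0266
  π_4·L_4 = 0.24 × 0.05 = 0.012
Sum: 0.126 + 0.1053 + 0.0266 + 0.012 = 0.2699
P(Segment 1 | 'share') = 0.126 / 0.2699 ≈ 0.4668

0.4668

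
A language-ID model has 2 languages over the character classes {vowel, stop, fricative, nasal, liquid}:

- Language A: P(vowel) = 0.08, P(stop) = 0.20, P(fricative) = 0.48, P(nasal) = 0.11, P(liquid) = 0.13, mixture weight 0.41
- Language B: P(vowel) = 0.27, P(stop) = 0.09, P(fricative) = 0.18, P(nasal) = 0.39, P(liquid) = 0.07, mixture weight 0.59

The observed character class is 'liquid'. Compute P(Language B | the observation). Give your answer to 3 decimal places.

0.437

P(component k | x) = P(Z=k)·f_k(x) / marginal(x), where marginal(x) = Σ_j P(Z=j)·f_j(x).
Categorical probabilities:
  L_A = 0.13
  L_B = 0.07
Prior × likelihood for each component:
  P(Z=A)·L_A = 0.41 × 0.13 = 0.0533
  P(Z=B)·L_B = 0.59 × 0.07 = 0.0413
Evidence: 0.0533 + 0.0413 = 0.0946
P(Language B | data) ≈ 0.437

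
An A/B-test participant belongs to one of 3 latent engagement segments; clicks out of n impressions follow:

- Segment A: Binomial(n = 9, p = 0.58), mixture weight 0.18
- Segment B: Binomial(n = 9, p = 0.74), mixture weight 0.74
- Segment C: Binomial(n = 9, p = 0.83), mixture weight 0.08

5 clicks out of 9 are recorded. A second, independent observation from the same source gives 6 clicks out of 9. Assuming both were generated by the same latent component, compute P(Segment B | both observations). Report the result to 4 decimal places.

0.6674

Apply Bayes' rule: the posterior for each component is proportional to its prior times its likelihood at x.
Since both observations come from the same component, the likelihood for component k is f_k(x₁)·f_k(x₂).
  p_A = [C(9,5)·0.58^5·0.42^4 = 126·0.0656357·0.031117 = 0.25734] × [0.236916] = 0.0609681
  p_B = [C(9,5)·0.74^5·0.26^4 = 126·0.221901·0.00456976 = 0.127768] × [0.242432] = 0.0309751
  p_C = [C(9,5)·0.83^5·0.17^4 = 126·0.393904·0.00083521 = 0.0414531] × [0.134926] = 0.00559308
Weight by the priors:
  π_A·p_A = 0.18 × 0.0609681 = 0.0109743
  π_B·p_B = 0.74 × 0.0309751 = 0.0229215
  π_C·p_C = 0.08 × 0.00559308 = 0.000447447
Evidence: 0.0109743 + 0.0229215 + 0.000447447 = 0.0343433
So the posterior for Segment B is 0.0229215 / 0.0343433 ≈ 0.6674.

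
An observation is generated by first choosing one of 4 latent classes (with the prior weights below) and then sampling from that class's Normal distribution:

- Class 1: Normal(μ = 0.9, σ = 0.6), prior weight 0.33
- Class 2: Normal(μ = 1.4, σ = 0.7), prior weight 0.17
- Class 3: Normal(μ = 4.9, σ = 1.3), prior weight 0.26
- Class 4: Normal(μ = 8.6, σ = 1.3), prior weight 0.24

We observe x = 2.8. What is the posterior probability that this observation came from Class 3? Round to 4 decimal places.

0.5976

P(component k | x) = w_k·f_k(x) / marginal(x), where marginal(x) = Σ_j w_j·f_j(x).
Normal densities:
  p_1 = (1/(0.6·√(2π)))·exp(−(2.8−0.9)²/(2·0.6²)) = 0.664904·exp(-5.01389) = 0.00441829
  p_2 = (1/(0.7·√(2π)))·exp(−(2.8−1.4)²/(2·0.7²)) = 0.569918·exp(-2.00000) = 0.07713
  p_3 = (1/(1.3·√(2π)))·exp(−(2.8−4.9)²/(2·1.3²)) = 0.306879·exp(-1.30473) = 0.0832392
  p_4 = (1/(1.3·√(2π)))·exp(−(2.8−8.6)²/(2·1.3²)) = 0.306879·exp(-9.95266) = 1.46076e-05
Unnormalised posteriors:
  w_1·p_1 = 0.33 × 0.00441829 = 0.00145804
  w_2·p_2 = 0.17 × 0.07713 = 0.0131121
  w_3·p_3 = 0.26 × 0.0832392 = 0.0216422
  w_4·p_4 = 0.24 × 1.46076e-05 = 3.50583e-06
Sum: 0.00145804 + 0.0131121 + 0.0216422 + 3.50583e-06 = 0.0362158
Responsibility of Class 3: 0.0216422 / 0.0362158 ≈ 0.5976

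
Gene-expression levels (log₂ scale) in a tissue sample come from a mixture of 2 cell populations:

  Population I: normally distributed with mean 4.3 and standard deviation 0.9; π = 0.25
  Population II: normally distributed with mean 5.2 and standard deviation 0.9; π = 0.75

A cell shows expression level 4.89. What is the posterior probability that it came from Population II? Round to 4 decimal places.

Posterior ∝ prior × likelihood, so P(k | x) ∝ w_k f_k(x); normalise over all components.
Component likelihoods at x = 4.89:
  p_I = 0.357559
  p_II = 0.417739
Weight by the priors:
  w_I·p_I = 0.25 × 0.357559 = 0.0893898
  w_II·p_II = 0.75 × 0.417739 = 0.313304
Denominator: 0.0893898 + 0.313304 = 0.402694
P(Population II | x) ≈ 0.7780

0.7780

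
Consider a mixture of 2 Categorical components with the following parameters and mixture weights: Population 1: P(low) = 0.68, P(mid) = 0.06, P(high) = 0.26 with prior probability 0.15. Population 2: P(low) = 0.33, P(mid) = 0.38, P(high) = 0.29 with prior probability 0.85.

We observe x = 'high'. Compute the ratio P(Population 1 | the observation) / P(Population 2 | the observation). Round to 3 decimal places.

0.158

The posterior odds equal the prior odds times the likelihood ratio: (w_i/w_j)·(f_i(x)/f_j(x)).
Component likelihoods at x = 'high':
  f_1 = P(high | comp) = 0.26
  f_2 = P(high | comp) = 0.29
0.039 / 0.2465 ≈ 0.158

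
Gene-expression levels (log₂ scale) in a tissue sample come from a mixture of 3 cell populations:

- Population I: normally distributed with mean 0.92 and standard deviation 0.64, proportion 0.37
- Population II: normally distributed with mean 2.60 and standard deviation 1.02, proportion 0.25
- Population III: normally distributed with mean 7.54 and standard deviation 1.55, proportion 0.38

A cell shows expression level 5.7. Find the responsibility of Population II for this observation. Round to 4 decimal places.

0.0196

The responsibility of component k is π_k f_k(x) divided by Σ_j π_j f_j(x).
Component likelihoods at x = 5.7:
  p_I = 4.80589e-13
  p_II = 0.00385973
  p_III = 0.127226
Multiply by the mixture weights:
  π_I·p_I = 0.37 × 4.80589e-13 = 1.77818e-13
  π_II·p_II = 0.25 × 0.00385973 = 0.000964933
  π_III·p_III = 0.38 × 0.127226 = 0.0483458
Normaliser: 1.77818e-13 + 0.000964933 + 0.0483458 = 0.0493107
Responsibility of Population II: 0.000964933 / 0.0493107 ≈ 0.0196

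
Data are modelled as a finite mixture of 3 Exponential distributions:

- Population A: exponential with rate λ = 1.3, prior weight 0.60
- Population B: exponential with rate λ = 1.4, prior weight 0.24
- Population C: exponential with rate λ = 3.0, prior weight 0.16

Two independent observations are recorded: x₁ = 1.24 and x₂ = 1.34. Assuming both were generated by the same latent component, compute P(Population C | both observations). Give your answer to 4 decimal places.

P(component k | x) = π_k·f_k(x) / marginal(x), where marginal(x) = Σ_j π_j·f_j(x).
Since both observations come from the same component, the likelihood for component k is f_k(x₁)·f_k(x₂).
  f_A = [0.259335] × [0.227721] = 0.0590559
  f_B = [0.246713] × [0.214482] = 0.0529157
  f_C = [0.0727019] × [0.0538589] = 0.00391564
Weight by the priors:
  π_A·f_A = 0.60 × 0.0590559 = 0.0354335
  π_B·f_B = 0.24 × 0.0529157 = 0.0126998
  π_C·f_C = 0.16 × 0.00391564 = 0.000626503
Denominator: 0.0354335 + 0.0126998 + 0.000626503 = 0.0487598
Responsibility of Population C: 0.000626503 / 0.0487598 ≈ 0.0128

0.0128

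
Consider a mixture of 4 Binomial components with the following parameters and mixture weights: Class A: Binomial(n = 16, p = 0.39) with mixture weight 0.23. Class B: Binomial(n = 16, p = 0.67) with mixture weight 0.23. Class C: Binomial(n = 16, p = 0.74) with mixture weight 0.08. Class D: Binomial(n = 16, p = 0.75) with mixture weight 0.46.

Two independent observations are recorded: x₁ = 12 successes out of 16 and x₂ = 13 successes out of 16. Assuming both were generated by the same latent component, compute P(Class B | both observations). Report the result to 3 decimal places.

Posterior ∝ prior × likelihood, so P(k | x) ∝ w_k f_k(x); normalise over all components.
Since both observations come from the same component, the likelihood for component k is f_k(x₁)·f_k(x₂).
  p_A = [C(16,12)·0.39^12·0.61^4 = 1820·1.23816e-05·0.138458 = 0.00312008] × [0.000613787] = 1.91506e-06
  p_B = [C(16,12)·0.67^12·0.33^4 = 1820·0.00818272·0.0118592 = 0.176614] × [0.110332] = 0.0194862
  p_C = [C(16,12)·0.74^12·0.26^4 = 1820·0.0269638·0.00456976 = 0.224257] × [0.19639] = 0.0440419
  p_D = [C(16,12)·0.75^12·0.25^4 = 1820·0.0316764·0.00390625 = 0.225199] × [0.207876] = 0.0468135
Weight by the priors:
  w_A·p_A = 0.23 × 1.91506e-06 = 4.40465e-07
  w_B·p_B = 0.23 × 0.0194862 = 0.00448183
  w_C·p_C = 0.08 × 0.0440419 = 0.00352335
  w_D·p_D = 0.46 × 0.0468135 = 0.0215342
Marginal: 4.40465e-07 + 0.00448183 + 0.00352335 + 0.0215342 = 0.0295398
So the posterior for Class B is 0.00448183 / 0.0295398 ≈ 0.152.

0.152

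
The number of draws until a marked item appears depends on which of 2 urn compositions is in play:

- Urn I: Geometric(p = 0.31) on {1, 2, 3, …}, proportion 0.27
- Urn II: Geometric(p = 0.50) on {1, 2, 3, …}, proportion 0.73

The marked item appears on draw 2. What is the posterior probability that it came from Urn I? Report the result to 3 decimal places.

0.240

Posterior ∝ prior × likelihood, so P(k | x) ∝ π_k f_k(x); normalise over all components.
Component likelihoods at x = 2:
  f_I = 0.2139
  f_II = 0.25
Prior × likelihood for each component:
  π_I·f_I = 0.27 × 0.2139 = 0.057753
  π_II·f_II = 0.73 × 0.25 = 0.1825
Normaliser: 0.057753 + 0.1825 = 0.240253
So the posterior for Urn I is 0.057753 / 0.240253 ≈ 0.240.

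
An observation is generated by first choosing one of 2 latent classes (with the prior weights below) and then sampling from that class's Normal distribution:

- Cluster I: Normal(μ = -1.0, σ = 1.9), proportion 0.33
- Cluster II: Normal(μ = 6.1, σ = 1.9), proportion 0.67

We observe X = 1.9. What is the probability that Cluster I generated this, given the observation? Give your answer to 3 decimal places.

0.639

Posterior ∝ prior × likelihood, so P(k | x) ∝ w_k f_k(x); normalise over all components.
Component likelihoods at x = 1.9:
  p_I = 0.0655061
  p_II = 0.0182424
Unnormalised posteriors:
  w_I·p_I = 0.33 × 0.0655061 = 0.021617
  w_II·p_II = 0.67 × 0.0182424 = 0.0122224
Sum: 0.021617 + 0.0122224 = 0.0338394
P(Cluster I | data) = 0.021617 / 0.0338394 ≈ 0.639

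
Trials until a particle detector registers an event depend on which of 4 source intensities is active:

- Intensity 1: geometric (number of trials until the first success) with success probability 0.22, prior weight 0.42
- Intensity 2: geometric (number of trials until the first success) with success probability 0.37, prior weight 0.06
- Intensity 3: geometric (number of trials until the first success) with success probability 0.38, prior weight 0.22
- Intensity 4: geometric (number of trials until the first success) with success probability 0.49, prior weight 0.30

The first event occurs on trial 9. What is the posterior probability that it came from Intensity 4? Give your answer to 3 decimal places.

0.043

Posterior ∝ prior × likelihood, so P(k | x) ∝ π_k f_k(x); normalise over all components.
Evaluate each component's likelihood at the observed value:
  L_1 = 0.22·(1−0.22)^8 = 0.22·0.137011 = 0.0301425
  L_2 = 0.37·(1−0.37)^8 = 0.37·0.0248156 = 0.00918176
  L_3 = 0.38·(1−0.38)^8 = 0.38·0.021834 = 0.00829692
  L_4 = 0.49·(1−0.49)^8 = 0.49·0.00457679 = 0.00224263
Multiply by the mixture weights:
  π_1·L_1 = 0.42 × 0.0301425 = 0.0126599
  π_2·L_2 = 0.06 × 0.00918176 = 0.000550906
  π_3·L_3 = 0.22 × 0.00829692 = 0.00182532
  π_4·L_4 = 0.30 × 0.00224263 = 0.000672789
Sum: 0.0126599 + 0.000550906 + 0.00182532 + 0.000672789 = 0.0157089
Responsibility of Intensity 4: 0.000672789 / 0.0157089 ≈ 0.043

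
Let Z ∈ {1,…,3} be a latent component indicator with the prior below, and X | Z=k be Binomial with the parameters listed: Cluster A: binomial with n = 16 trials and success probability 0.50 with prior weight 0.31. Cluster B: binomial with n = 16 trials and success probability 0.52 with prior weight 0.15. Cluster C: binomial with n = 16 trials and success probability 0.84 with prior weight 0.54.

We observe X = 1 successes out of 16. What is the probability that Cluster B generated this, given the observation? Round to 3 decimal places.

0.214

By Bayes' theorem, P(k | x) = π_k f_k(x) / Σ_j π_j f_j(x).
Binomial probabilities:
  L_A = C(16,1)·0.50^1·0.50^15 = 16·0.5·3.05176e-05 = 0.000244141
  L_B = C(16,1)·0.52^1·0.48^15 = 16·0.52·1.65432e-05 = 0.000137639
  L_C = C(16,1)·0.84^1·0.16^15 = 16·0.84·1.15292e-12 = 1.54953e-11
Unnormalised posteriors:
  π_A·L_A = 0.31 × 0.000244141 = 7.56836e-05
  π_B·L_B = 0.15 × 0.000137639 = 2.06459e-05
  π_C·L_C = 0.54 × 1.54953e-11 = 8.36744e-12
Denominator: 7.56836e-05 + 2.06459e-05 + 8.36744e-12 = 9.63295e-05
P(Cluster B | x) = 2.06459e-05 / 9.63295e-05 ≈ 0.214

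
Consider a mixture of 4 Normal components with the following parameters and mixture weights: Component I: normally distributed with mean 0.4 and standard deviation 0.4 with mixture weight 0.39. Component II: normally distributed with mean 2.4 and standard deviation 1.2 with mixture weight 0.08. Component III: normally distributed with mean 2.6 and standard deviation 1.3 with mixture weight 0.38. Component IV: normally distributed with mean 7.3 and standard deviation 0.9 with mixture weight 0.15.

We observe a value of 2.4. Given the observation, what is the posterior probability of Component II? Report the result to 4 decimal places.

0.1875

P(component k | x) = π_k·f_k(x) / marginal(x), where marginal(x) = Σ_j π_j·f_j(x).
Evaluate each component's likelihood at the observed value:
  p_I = (1/(0.4·√(2π)))·exp(−(2.4−0.4)²/(2·0.4²)) = 0.997356·exp(-12.50000) = 3.7168e-06
  p_II = (1/(1.2·√(2π)))·exp(−(2.4−2.4)²/(2·1.2²)) = 0.332452·exp(-0.00000) = 0.332452
  p_III = (1/(1.3·√(2π)))·exp(−(2.4−2.6)²/(2·1.3²)) = 0.306879·exp(-0.01183) = 0.303268
  p_IV = (1/(0.9·√(2π)))·exp(−(2.4−7.3)²/(2·0.9²)) = 0.443269·exp(-14.82099) = 1.62179e-07
Prior × likelihood for each component:
  π_I·p_I = 0.39 × 3.7168e-06 = 1.44955e-06
  π_II·p_II = 0.08 × 0.332452 = 0.0265962
  π_III·p_III = 0.38 × 0.303268 = 0.115242
  π_IV·p_IV = 0.15 × 1.62179e-07 = 2.43268e-08
Denominator: 1.44955e-06 + 0.0265962 + 0.115242 + 2.43268e-08 = 0.14184
P(Component II | x) ≈ 0.1875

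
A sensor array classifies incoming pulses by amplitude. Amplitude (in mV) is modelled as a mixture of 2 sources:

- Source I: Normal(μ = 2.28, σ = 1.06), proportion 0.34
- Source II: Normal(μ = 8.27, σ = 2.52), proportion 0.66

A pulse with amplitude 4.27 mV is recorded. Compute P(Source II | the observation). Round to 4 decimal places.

By Bayes' theorem, P(k | x) = P(Z=k) f_k(x) / Σ_j P(Z=j) f_j(x).
Evaluate each component's likelihood at the observed value:
  p_I = 0.0646062
  p_II = 0.044916
Prior × likelihood for each component:
  P(Z=I)·p_I = 0.34 × 0.0646062 = 0.0219661
  P(Z=II)·p_II = 0.66 × 0.044916 = 0.0296446
Marginal: 0.0219661 + 0.0296446 = 0.0516107
So the posterior for Source II is 0.0296446 / 0.0516107 ≈ 0.5744.

0.5744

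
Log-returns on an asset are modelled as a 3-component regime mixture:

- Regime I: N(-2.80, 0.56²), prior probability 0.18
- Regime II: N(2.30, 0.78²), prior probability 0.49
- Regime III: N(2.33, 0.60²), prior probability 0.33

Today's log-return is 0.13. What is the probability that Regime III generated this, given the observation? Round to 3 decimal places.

Apply Bayes' rule: the posterior for each component is proportional to its prior times its likelihood at x.
Component likelihoods at x = 0.13:
  L_I = 8.09556e-07
  L_II = 0.0106693
  L_III = 0.000800451
Unnormalised posteriors:
  π_I·L_I = 0.18 × 8.09556e-07 = 1.4572e-07
  π_II·L_II = 0.49 × 0.0106693 = 0.00522797
  π_III·L_III = 0.33 × 0.000800451 = 0.000264149
Normaliser: 1.4572e-07 + 0.00522797 + 0.000264149 = 0.00549227
P(Regime III | 0.13) ≈ 0.048

0.048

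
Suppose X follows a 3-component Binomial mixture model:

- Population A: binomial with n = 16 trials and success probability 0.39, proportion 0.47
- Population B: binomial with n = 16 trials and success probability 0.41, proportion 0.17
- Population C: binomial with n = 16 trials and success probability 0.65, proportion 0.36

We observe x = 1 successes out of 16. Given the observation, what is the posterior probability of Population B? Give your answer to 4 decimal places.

0.1874

The responsibility of component k is π_k f_k(x) divided by Σ_j π_j f_j(x).
Evaluate each component's likelihood at the observed value:
  p_A = C(16,1)·0.39^1·0.61^15 = 16·0.39·0.000602487 = 0.00375952
  p_B = C(16,1)·0.41^1·0.59^15 = 16·0.41·0.00036541 = 0.00239709
  p_C = C(16,1)·0.65^1·0.35^15 = 16·0.65·1.44884e-07 = 1.50679e-06
Prior × likelihood for each component:
  π_A·p_A = 0.47 × 0.00375952 = 0.00176697
  π_B·p_B = 0.17 × 0.00239709 = 0.000407505
  π_C·p_C = 0.36 × 1.50679e-06 = 5.42446e-07
Evidence: 0.00176697 + 0.000407505 + 5.42446e-07 = 0.00217502
Responsibility of Population B: 0.000407505 / 0.00217502 ≈ 0.1874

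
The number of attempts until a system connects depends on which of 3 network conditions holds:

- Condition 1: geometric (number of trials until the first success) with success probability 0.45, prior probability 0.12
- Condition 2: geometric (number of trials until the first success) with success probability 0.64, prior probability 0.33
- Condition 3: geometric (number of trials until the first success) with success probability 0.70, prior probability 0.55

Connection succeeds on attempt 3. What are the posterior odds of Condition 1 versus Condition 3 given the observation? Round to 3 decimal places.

0.471

Only the two components matter; the odds are (π_i f_i(x)) / (π_j f_j(x)).
Evaluate each component's likelihood at the observed value:
  f_1 = 0.136125
  f_2 = 0.082944
  f_3 = 0.063
Odds = (0.12/0.55) × (0.136125/0.063) = 0.218182 × 2.16071 ≈ 0.471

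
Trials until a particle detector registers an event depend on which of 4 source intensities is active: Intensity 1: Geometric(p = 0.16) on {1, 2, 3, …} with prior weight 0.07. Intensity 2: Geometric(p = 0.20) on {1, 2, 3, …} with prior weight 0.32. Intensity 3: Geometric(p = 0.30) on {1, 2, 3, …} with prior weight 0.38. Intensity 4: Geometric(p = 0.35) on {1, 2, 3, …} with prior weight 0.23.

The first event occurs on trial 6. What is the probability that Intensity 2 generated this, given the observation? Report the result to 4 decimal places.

0.3872

Apply Bayes' rule: the posterior for each component is proportional to its prior times its likelihood at x.
Geometric probabilities:
  L_1 = 0.16·(1−0.16)^5 = 0.16·0.418212 = 0.0669139
  L_2 = 0.20·(1−0.20)^5 = 0.20·0.32768 = 0.065536
  L_3 = 0.30·(1−0.30)^5 = 0.30·0.16807 = 0.050421
  L_4 = 0.35·(1−0.35)^5 = 0.35·0.116029 = 0.0406102
Multiply by the mixture weights:
  π_1·L_1 = 0.07 × 0.0669139 = 0.00468397
  π_2·L_2 = 0.32 × 0.065536 = 0.0209715
  π_3·L_3 = 0.38 × 0.050421 = 0.01916
  π_4·L_4 = 0.23 × 0.0406102 = 0.00934034
Denominator: 0.00468397 + 0.0209715 + 0.01916 + 0.00934034 = 0.0541558
P(Intensity 2 | x) ≈ 0.3872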